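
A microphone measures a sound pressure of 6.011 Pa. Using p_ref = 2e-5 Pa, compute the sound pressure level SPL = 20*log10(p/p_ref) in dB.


p / p_ref = 6.011 / 2e-5 = 300550
SPL = 20 * log10(300550) = 109.56 dB


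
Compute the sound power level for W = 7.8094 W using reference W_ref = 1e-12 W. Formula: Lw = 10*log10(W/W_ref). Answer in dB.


W / W_ref = 7.8094 / 1e-12 = 7.8094e+12
Lw = 10 * log10(7.8094e+12) = 128.93 dB


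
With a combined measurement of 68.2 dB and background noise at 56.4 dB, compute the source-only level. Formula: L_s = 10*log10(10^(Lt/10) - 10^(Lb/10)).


10^(68.2/10) = 6.60693e+06
10^(56.4/10) = 436516
Difference = 6.60693e+06 - 436516 = 6.17041e+06
L_source = 10*log10(6.17041e+06) = 67.903 dB


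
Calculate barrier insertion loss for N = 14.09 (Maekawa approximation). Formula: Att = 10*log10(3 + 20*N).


3 + 20*N = 3 + 20*14.09 = 284.8
Att = 10*log10(284.8) = 24.545 dB


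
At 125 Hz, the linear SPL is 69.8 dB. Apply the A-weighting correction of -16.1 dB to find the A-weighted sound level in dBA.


A-weighting table: 125 Hz -> -16.1 dB correction
SPL_A = SPL + correction = 69.8 + (-16.1) = 53.7 dBA


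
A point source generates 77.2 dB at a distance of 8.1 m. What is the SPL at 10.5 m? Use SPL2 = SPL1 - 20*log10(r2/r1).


r2/r1 = 10.5/8.1 = 1.2963
Correction = 20*log10(1.2963) = 2.25411 dB
SPL2 = 77.2 - 2.25411 = 74.946 dB


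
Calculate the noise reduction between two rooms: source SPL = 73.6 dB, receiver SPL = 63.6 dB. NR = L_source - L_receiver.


NR = L_source - L_receiver (difference between source and receiving room levels)
NR = 73.6 - 63.6 = 10 dB


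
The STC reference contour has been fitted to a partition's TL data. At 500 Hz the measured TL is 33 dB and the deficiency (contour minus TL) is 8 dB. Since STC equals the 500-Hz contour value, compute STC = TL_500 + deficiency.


By ASTM E413, STC = value of the fitted reference contour at 500 Hz.
Contour value at 500 Hz = TL_500 + deficiency = 33 + 8 = 41
STC = 41


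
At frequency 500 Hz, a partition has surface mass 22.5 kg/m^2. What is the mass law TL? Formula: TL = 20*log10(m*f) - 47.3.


m * f = 22.5 * 500 = 11250
20*log10(11250) = 81.0231 dB
TL = 81.0231 - 47.3 = 33.723 dB


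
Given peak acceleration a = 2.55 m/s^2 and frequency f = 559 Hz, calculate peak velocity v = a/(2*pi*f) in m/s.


omega = 2*pi*f = 2*pi*559 = 3512.3 rad/s
v = a / omega = 2.55 / 3512.3 = 0.00072602 m/s


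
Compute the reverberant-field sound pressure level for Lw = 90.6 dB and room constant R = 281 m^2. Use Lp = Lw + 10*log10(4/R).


4/R = 4/281 = 0.0142349
Lp = 90.6 + 10*log10(0.0142349) = 72.134 dB


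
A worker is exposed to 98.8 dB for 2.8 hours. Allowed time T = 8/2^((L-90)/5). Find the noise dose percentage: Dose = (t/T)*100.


T_allowed = 8 / 2^((98.8 - 90)/5) = 2.36199 hr
Dose = 2.8 / 2.36199 * 100 = 118.54 %


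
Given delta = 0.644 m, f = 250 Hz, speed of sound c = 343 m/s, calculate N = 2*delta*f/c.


N = 2*delta*f/c = 2*delta/lambda, where lambda = c/f
lambda = 343 / 250 = 1.372 m
N = 2 * 0.644 / 1.372 = 0.93878


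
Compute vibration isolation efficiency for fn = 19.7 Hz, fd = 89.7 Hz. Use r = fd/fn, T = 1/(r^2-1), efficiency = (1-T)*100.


r = 89.7 / 19.7 = 4.5533
r^2 - 1 = 4.5533^2 - 1 = 19.7325
T = 1/19.7325 = 0.0506778
Efficiency = (1 - 0.0506778)*100 = 94.932 %


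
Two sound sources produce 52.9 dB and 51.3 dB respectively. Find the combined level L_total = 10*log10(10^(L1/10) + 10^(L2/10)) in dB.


10^(52.9/10) = 194984
10^(51.3/10) = 134896
Sum = 194984 + 134896 = 329880
L_total = 10*log10(329880) = 55.184 dB


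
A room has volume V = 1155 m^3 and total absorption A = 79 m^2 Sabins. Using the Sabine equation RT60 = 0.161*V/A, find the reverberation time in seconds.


RT60 = 0.161 * 1155 / 79 = 2.3539 s


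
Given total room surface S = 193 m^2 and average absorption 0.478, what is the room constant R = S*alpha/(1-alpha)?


R = 193 * 0.478 / (1 - 0.478) = 176.73 m^2


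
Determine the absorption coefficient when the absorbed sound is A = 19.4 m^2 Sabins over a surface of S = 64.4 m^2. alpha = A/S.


Absorption coefficient = absorbed power / incident power
alpha = A / S = 19.4 / 64.4 = 0.30124


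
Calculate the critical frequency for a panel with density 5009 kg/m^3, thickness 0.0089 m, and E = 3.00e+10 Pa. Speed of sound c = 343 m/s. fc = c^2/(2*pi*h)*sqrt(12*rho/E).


12*rho/E = 12*5009/3.00e+10 = 2.0036e-06
sqrt(12*rho/E) = sqrt(2.0036e-06) = 0.00141549
c^2/(2*pi*h) = 343^2/(2*pi*0.0089) = 2.10387e+06
fc = 2.10387e+06 * 0.00141549 = 2978 Hz


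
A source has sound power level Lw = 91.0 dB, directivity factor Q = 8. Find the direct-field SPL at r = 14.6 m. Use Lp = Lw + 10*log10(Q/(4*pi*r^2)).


4*pi*r^2 = 4*pi*14.6^2 = 2678.65 m^2
Q / (4*pi*r^2) = 8 / 2678.65 = 0.00298658
Lp = 91.0 + 10*log10(0.00298658) = 65.752 dB


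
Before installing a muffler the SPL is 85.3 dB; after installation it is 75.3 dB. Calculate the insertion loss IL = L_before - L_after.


Insertion loss = SPL without muffler - SPL with muffler
IL = 85.3 - 75.3 = 10 dB


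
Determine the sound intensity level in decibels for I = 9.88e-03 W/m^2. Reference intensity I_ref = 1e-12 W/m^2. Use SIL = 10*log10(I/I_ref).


I / I_ref = 9.88e-03 / 1e-12 = 9.88e+09
SIL = 10 * log10(9.88e+09) = 99.948 dB


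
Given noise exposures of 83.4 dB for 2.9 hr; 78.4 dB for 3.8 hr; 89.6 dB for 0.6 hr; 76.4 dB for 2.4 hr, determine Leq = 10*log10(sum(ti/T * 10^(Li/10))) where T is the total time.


T_total = 2.9 + 3.8 + 0.6 + 2.4 = 9.7 hr
(2.9/9.7) * 10^(83.4/10) = 6.54073e+07
(3.8/9.7) * 10^(78.4/10) = 2.71027e+07
(0.6/9.7) * 10^(89.6/10) = 5.6413e+07
(2.4/9.7) * 10^(76.4/10) = 1.08004e+07
Sum = 6.54073e+07 + 2.71027e+07 + 5.6413e+07 + 1.08004e+07 = 1.59723e+08
Leq = 10*log10(1.59723e+08) = 82.034 dB


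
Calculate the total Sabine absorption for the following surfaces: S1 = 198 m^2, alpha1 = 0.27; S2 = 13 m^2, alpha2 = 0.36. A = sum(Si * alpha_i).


198 * 0.27 = 53.46
13 * 0.36 = 4.68
A_total = 53.46 + 4.68 = 58.14 m^2


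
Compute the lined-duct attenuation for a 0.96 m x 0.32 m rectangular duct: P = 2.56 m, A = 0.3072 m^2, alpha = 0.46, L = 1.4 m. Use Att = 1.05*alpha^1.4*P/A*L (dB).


alpha^1.4 = 0.46^1.4 = 0.337179
Attenuation rate = 1.05 * alpha^1.4 * P / A
= 1.05 * 0.337179 * 2.56 / 0.3072 = 2.95032 dB/m
Total Att = 2.95032 * 1.4 = 4.1304 dB


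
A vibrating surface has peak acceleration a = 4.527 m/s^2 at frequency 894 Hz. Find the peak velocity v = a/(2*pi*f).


omega = 2*pi*f = 2*pi*894 = 5617.17 rad/s
v = a / omega = 4.527 / 5617.17 = 0.00080592 m/s


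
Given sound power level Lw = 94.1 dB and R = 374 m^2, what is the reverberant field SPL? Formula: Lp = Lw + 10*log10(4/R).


4/R = 4/374 = 0.0106952
Lp = 94.1 + 10*log10(0.0106952) = 74.392 dB


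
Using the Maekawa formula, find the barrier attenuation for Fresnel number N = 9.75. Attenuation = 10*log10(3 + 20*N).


3 + 20*N = 3 + 20*9.75 = 198
Att = 10*log10(198) = 22.967 dB


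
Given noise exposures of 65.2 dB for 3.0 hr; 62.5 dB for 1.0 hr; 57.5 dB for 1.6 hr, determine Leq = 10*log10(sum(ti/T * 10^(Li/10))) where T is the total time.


T_total = 3.0 + 1.0 + 1.6 = 5.6 hr
(3.0/5.6) * 10^(65.2/10) = 1.77392e+06
(1.0/5.6) * 10^(62.5/10) = 317550
(1.6/5.6) * 10^(57.5/10) = 160669
Sum = 1.77392e+06 + 317550 + 160669 = 2.25214e+06
Leq = 10*log10(2.25214e+06) = 63.526 dB


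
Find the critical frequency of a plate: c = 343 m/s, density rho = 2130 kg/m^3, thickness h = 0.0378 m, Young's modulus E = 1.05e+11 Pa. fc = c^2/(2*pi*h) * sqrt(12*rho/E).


12*rho/E = 12*2130/1.05e+11 = 2.43429e-07
sqrt(12*rho/E) = sqrt(2.43429e-07) = 0.000493385
c^2/(2*pi*h) = 343^2/(2*pi*0.0378) = 495355
fc = 495355 * 0.000493385 = 244.4 Hz


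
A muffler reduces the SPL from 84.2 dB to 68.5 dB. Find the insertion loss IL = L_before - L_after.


Insertion loss = SPL without muffler - SPL with muffler
IL = 84.2 - 68.5 = 15.7 dB


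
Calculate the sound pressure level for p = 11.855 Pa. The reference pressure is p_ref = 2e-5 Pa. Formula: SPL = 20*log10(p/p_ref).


p / p_ref = 11.855 / 2e-5 = 592750
SPL = 20 * log10(592750) = 115.46 dB


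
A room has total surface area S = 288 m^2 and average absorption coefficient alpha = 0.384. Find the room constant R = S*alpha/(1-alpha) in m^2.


R = 288 * 0.384 / (1 - 0.384) = 179.53 m^2


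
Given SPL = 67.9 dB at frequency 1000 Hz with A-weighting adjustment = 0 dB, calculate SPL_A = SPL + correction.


A-weighting table: 1000 Hz -> 0 dB correction
SPL_A = SPL + correction = 67.9 + (0) = 67.9 dBA


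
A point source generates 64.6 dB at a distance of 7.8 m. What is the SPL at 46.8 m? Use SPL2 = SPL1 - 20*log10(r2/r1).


r2/r1 = 46.8/7.8 = 6
Correction = 20*log10(6) = 15.563 dB
SPL2 = 64.6 - 15.563 = 49.037 dB


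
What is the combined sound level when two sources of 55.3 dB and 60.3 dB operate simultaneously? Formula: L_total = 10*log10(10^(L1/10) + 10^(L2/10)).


10^(55.3/10) = 338844
10^(60.3/10) = 1.07152e+06
Sum = 338844 + 1.07152e+06 = 1.41036e+06
L_total = 10*log10(1.41036e+06) = 61.493 dB


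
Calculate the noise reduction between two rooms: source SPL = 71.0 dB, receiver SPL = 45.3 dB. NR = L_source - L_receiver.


NR = L_source - L_receiver (difference between source and receiving room levels)
NR = 71.0 - 45.3 = 25.7 dB


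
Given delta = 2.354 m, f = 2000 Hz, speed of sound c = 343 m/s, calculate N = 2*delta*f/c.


N = 2*delta*f/c = 2*delta/lambda, where lambda = c/f
lambda = 343 / 2000 = 0.1715 m
N = 2 * 2.354 / 0.1715 = 27.452


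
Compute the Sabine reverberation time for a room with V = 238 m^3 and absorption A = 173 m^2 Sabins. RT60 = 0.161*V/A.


RT60 = 0.161 * 238 / 173 = 0.22149 s


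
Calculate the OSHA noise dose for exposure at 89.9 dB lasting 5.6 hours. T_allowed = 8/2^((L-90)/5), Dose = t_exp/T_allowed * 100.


T_allowed = 8 / 2^((89.9 - 90)/5) = 8.11168 hr
Dose = 5.6 / 8.11168 * 100 = 69.036 %


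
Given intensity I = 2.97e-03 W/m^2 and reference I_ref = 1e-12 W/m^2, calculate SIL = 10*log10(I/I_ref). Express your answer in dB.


I / I_ref = 2.97e-03 / 1e-12 = 2.97e+09
SIL = 10 * log10(2.97e+09) = 94.728 dB


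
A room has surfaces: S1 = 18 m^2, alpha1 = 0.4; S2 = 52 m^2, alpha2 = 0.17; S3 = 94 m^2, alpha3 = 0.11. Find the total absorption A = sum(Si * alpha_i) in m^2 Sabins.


18 * 0.4 = 7.2
52 * 0.17 = 8.84
94 * 0.11 = 10.34
A_total = 7.2 + 8.84 + 10.34 = 26.38 m^2


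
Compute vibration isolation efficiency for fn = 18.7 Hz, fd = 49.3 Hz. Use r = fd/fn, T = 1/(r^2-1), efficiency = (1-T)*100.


r = 49.3 / 18.7 = 2.63636
r^2 - 1 = 2.63636^2 - 1 = 5.95039
T = 1/5.95039 = 0.168056
Efficiency = (1 - 0.168056)*100 = 83.194 %


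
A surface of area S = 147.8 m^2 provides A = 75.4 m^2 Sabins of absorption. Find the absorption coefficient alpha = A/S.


Absorption coefficient = absorbed power / incident power
alpha = A / S = 75.4 / 147.8 = 0.51015


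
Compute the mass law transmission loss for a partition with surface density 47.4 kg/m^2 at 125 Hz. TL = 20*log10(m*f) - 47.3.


m * f = 47.4 * 125 = 5925
20*log10(5925) = 75.4538 dB
TL = 75.4538 - 47.3 = 28.154 dB


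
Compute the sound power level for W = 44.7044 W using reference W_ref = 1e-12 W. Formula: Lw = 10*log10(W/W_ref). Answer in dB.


W / W_ref = 44.7044 / 1e-12 = 4.47044e+13
Lw = 10 * log10(4.47044e+13) = 136.5 dB


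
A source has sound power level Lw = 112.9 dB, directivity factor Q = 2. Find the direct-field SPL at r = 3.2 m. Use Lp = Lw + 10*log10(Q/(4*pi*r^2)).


4*pi*r^2 = 4*pi*3.2^2 = 128.68 m^2
Q / (4*pi*r^2) = 2 / 128.68 = 0.0155424
Lp = 112.9 + 10*log10(0.0155424) = 94.815 dB


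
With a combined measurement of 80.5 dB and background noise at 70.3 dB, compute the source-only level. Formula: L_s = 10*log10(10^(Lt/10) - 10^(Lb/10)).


10^(80.5/10) = 1.12202e+08
10^(70.3/10) = 1.07152e+07
Difference = 1.12202e+08 - 1.07152e+07 = 1.01487e+08
L_source = 10*log10(1.01487e+08) = 80.064 dB


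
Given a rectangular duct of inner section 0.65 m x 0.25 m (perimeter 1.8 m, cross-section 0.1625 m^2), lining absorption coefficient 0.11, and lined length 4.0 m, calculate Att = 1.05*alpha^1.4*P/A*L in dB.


alpha^1.4 = 0.11^1.4 = 0.0454935
Attenuation rate = 1.05 * alpha^1.4 * P / A
= 1.05 * 0.0454935 * 1.8 / 0.1625 = 0.529124 dB/m
Total Att = 0.529124 * 4.0 = 2.1165 dB


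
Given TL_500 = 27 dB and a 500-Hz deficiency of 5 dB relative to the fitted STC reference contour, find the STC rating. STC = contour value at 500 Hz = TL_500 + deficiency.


By ASTM E413, STC = value of the fitted reference contour at 500 Hz.
Contour value at 500 Hz = TL_500 + deficiency = 27 + 5 = 32
STC = 32


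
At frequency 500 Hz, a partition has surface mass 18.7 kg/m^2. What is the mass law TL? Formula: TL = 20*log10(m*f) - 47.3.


m * f = 18.7 * 500 = 9350
20*log10(9350) = 79.4162 dB
TL = 79.4162 - 47.3 = 32.116 dB


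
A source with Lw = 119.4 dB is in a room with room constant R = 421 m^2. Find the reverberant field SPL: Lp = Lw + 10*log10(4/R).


4/R = 4/421 = 0.00950119
Lp = 119.4 + 10*log10(0.00950119) = 99.178 dB


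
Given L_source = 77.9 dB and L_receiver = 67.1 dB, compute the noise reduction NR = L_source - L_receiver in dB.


NR = L_source - L_receiver (difference between source and receiving room levels)
NR = 77.9 - 67.1 = 10.8 dB


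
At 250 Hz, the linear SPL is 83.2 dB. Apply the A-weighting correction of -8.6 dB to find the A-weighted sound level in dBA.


A-weighting table: 250 Hz -> -8.6 dB correction
SPL_A = SPL + correction = 83.2 + (-8.6) = 74.6 dBA


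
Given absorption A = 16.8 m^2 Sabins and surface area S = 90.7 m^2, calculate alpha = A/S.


Absorption coefficient = absorbed power / incident power
alpha = A / S = 16.8 / 90.7 = 0.18523


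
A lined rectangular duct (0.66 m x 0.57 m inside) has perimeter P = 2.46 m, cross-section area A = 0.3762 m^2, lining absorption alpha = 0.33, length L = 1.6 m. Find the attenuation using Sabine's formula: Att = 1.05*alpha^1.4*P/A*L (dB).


alpha^1.4 = 0.33^1.4 = 0.211797
Attenuation rate = 1.05 * alpha^1.4 * P / A
= 1.05 * 0.211797 * 2.46 / 0.3762 = 1.4542 dB/m
Total Att = 1.4542 * 1.6 = 2.3267 dB


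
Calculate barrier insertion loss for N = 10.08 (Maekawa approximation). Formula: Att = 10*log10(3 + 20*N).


3 + 20*N = 3 + 20*10.08 = 204.6
Att = 10*log10(204.6) = 23.109 dB


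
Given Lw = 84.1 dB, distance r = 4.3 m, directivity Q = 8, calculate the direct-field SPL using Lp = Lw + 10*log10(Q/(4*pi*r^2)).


4*pi*r^2 = 4*pi*4.3^2 = 232.352 m^2
Q / (4*pi*r^2) = 8 / 232.352 = 0.0344305
Lp = 84.1 + 10*log10(0.0344305) = 69.469 dB


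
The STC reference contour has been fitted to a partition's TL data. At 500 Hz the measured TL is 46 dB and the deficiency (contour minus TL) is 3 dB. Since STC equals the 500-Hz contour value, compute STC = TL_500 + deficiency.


By ASTM E413, STC = value of the fitted reference contour at 500 Hz.
Contour value at 500 Hz = TL_500 + deficiency = 46 + 3 = 49
STC = 49


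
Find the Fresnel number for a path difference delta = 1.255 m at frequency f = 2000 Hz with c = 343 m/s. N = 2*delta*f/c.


N = 2*delta*f/c = 2*delta/lambda, where lambda = c/f
lambda = 343 / 2000 = 0.1715 m
N = 2 * 1.255 / 0.1715 = 14.636


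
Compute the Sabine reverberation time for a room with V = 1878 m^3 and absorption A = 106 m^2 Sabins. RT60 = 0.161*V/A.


RT60 = 0.161 * 1878 / 106 = 2.8524 s


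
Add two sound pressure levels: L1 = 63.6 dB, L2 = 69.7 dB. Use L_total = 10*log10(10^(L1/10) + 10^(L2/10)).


10^(63.6/10) = 2.29087e+06
10^(69.7/10) = 9.33254e+06
Sum = 2.29087e+06 + 9.33254e+06 = 1.16234e+07
L_total = 10*log10(1.16234e+07) = 70.653 dB


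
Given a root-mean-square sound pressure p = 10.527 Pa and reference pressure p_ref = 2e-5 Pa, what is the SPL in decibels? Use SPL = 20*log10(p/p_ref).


p / p_ref = 10.527 / 2e-5 = 526350
SPL = 20 * log10(526350) = 114.43 dB


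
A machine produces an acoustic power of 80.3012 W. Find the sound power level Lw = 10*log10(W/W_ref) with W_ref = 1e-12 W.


W / W_ref = 80.3012 / 1e-12 = 8.03012e+13
Lw = 10 * log10(8.03012e+13) = 139.05 dB


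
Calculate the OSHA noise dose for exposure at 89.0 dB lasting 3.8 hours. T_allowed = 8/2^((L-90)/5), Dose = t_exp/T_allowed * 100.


T_allowed = 8 / 2^((89.0 - 90)/5) = 9.18959 hr
Dose = 3.8 / 9.18959 * 100 = 41.351 %


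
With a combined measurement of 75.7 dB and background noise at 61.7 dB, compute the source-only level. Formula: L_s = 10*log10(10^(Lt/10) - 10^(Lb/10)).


10^(75.7/10) = 3.71535e+07
10^(61.7/10) = 1.47911e+06
Difference = 3.71535e+07 - 1.47911e+06 = 3.56744e+07
L_source = 10*log10(3.56744e+07) = 75.524 dB


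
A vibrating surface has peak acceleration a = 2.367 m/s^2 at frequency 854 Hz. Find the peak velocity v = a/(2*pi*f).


omega = 2*pi*f = 2*pi*854 = 5365.84 rad/s
v = a / omega = 2.367 / 5365.84 = 0.00044112 m/s


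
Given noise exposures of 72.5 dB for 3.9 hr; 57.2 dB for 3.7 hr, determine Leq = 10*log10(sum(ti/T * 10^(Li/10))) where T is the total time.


T_total = 3.9 + 3.7 = 7.6 hr
(3.9/7.6) * 10^(72.5/10) = 9.12538e+06
(3.7/7.6) * 10^(57.2/10) = 255498
Sum = 9.12538e+06 + 255498 = 9.38088e+06
Leq = 10*log10(9.38088e+06) = 69.722 dB


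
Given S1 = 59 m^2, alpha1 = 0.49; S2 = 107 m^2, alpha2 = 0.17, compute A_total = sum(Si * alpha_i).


59 * 0.49 = 28.91
107 * 0.17 = 18.19
A_total = 28.91 + 18.19 = 47.1 m^2


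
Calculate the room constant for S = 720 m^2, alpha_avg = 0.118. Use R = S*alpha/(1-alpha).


R = 720 * 0.118 / (1 - 0.118) = 96.327 m^2


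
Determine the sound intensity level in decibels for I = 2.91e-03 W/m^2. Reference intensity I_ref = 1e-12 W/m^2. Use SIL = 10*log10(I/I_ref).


I / I_ref = 2.91e-03 / 1e-12 = 2.91e+09
SIL = 10 * log10(2.91e+09) = 94.639 dB


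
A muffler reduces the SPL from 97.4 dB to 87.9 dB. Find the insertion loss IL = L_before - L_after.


Insertion loss = SPL without muffler - SPL with muffler
IL = 97.4 - 87.9 = 9.5 dB


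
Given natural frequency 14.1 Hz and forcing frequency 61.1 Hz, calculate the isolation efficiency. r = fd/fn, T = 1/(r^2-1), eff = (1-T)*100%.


r = 61.1 / 14.1 = 4.33333
r^2 - 1 = 4.33333^2 - 1 = 17.7777
T = 1/17.7777 = 0.0562502
Efficiency = (1 - 0.0562502)*100 = 94.375 %


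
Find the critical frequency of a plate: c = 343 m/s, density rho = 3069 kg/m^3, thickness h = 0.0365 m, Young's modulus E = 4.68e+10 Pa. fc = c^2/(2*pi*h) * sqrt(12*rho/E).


12*rho/E = 12*3069/4.68e+10 = 7.86923e-07
sqrt(12*rho/E) = sqrt(7.86923e-07) = 0.000887087
c^2/(2*pi*h) = 343^2/(2*pi*0.0365) = 512998
fc = 512998 * 0.000887087 = 455.07 Hz


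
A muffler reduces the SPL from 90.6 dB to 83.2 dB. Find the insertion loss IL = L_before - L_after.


Insertion loss = SPL without muffler - SPL with muffler
IL = 90.6 - 83.2 = 7.4 dB


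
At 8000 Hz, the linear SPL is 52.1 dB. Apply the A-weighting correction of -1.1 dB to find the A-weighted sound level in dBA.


A-weighting table: 8000 Hz -> -1.1 dB correction
SPL_A = SPL + correction = 52.1 + (-1.1) = 51 dBA


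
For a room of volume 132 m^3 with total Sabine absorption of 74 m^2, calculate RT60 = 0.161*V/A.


RT60 = 0.161 * 132 / 74 = 0.28719 s


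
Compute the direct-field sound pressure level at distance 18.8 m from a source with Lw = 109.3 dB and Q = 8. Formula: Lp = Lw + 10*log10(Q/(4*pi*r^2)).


4*pi*r^2 = 4*pi*18.8^2 = 4441.46 m^2
Q / (4*pi*r^2) = 8 / 4441.46 = 0.00180121
Lp = 109.3 + 10*log10(0.00180121) = 81.856 dB


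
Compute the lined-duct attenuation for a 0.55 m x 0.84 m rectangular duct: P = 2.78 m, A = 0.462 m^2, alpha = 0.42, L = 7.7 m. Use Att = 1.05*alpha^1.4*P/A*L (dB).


alpha^1.4 = 0.42^1.4 = 0.296858
Attenuation rate = 1.05 * alpha^1.4 * P / A
= 1.05 * 0.296858 * 2.78 / 0.462 = 1.8756 dB/m
Total Att = 1.8756 * 7.7 = 14.442 dB


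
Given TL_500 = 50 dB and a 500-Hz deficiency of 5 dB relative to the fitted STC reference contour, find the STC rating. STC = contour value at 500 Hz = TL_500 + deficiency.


By ASTM E413, STC = value of the fitted reference contour at 500 Hz.
Contour value at 500 Hz = TL_500 + deficiency = 50 + 5 = 55
STC = 55


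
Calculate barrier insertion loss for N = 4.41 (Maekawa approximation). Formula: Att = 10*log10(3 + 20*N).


3 + 20*N = 3 + 20*4.41 = 91.2
Att = 10*log10(91.2) = 19.6 dB


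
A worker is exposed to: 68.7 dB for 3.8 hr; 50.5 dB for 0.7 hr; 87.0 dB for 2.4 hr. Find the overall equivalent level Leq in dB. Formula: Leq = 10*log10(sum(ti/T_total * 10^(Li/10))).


T_total = 3.8 + 0.7 + 2.4 = 6.9 hr
(3.8/6.9) * 10^(68.7/10) = 4.08258e+06
(0.7/6.9) * 10^(50.5/10) = 11382.8
(2.4/6.9) * 10^(87.0/10) = 1.74326e+08
Sum = 4.08258e+06 + 11382.8 + 1.74326e+08 = 1.7842e+08
Leq = 10*log10(1.7842e+08) = 82.514 dB


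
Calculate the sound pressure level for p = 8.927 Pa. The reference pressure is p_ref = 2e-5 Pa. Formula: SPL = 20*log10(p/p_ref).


p / p_ref = 8.927 / 2e-5 = 446350
SPL = 20 * log10(446350) = 112.99 dB


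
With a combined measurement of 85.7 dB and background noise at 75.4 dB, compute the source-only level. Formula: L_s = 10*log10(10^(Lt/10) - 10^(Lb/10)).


10^(85.7/10) = 3.71535e+08
10^(75.4/10) = 3.46737e+07
Difference = 3.71535e+08 - 3.46737e+07 = 3.36861e+08
L_source = 10*log10(3.36861e+08) = 85.275 dB


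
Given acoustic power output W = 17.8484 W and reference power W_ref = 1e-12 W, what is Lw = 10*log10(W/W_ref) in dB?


W / W_ref = 17.8484 / 1e-12 = 1.78484e+13
Lw = 10 * log10(1.78484e+13) = 132.52 dB


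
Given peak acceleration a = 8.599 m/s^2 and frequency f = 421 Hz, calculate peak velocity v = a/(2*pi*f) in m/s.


omega = 2*pi*f = 2*pi*421 = 2645.22 rad/s
v = a / omega = 8.599 / 2645.22 = 0.0032508 m/s


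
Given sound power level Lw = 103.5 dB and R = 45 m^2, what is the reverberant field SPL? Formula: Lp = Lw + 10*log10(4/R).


4/R = 4/45 = 0.0888889
Lp = 103.5 + 10*log10(0.0888889) = 92.988 dB


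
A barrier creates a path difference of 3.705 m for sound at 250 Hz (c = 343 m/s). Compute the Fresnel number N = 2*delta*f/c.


N = 2*delta*f/c = 2*delta/lambda, where lambda = c/f
lambda = 343 / 250 = 1.372 m
N = 2 * 3.705 / 1.372 = 5.4009


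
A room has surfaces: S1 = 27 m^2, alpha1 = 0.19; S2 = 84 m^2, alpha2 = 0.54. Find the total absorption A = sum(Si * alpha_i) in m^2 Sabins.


27 * 0.19 = 5.13
84 * 0.54 = 45.36
A_total = 5.13 + 45.36 = 50.49 m^2


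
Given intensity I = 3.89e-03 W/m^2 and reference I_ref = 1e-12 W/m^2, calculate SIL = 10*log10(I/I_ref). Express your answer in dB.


I / I_ref = 3.89e-03 / 1e-12 = 3.89e+09
SIL = 10 * log10(3.89e+09) = 95.899 dB


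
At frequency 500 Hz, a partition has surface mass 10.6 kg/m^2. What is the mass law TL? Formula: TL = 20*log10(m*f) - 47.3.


m * f = 10.6 * 500 = 5300
20*log10(5300) = 74.4855 dB
TL = 74.4855 - 47.3 = 27.186 dB


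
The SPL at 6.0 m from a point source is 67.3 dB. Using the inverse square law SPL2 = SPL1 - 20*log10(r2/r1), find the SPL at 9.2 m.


r2/r1 = 9.2/6.0 = 1.53333
Correction = 20*log10(1.53333) = 3.71271 dB
SPL2 = 67.3 - 3.71271 = 63.587 dB


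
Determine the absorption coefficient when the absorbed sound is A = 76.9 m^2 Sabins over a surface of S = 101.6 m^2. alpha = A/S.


Absorption coefficient = absorbed power / incident power
alpha = A / S = 76.9 / 101.6 = 0.75689


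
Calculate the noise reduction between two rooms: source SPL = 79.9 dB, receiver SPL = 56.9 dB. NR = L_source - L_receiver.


NR = L_source - L_receiver (difference between source and receiving room levels)
NR = 79.9 - 56.9 = 23 dB


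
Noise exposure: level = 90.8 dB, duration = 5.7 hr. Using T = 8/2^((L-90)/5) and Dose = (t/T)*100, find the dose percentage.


T_allowed = 8 / 2^((90.8 - 90)/5) = 7.1602 hr
Dose = 5.7 / 7.1602 * 100 = 79.607 %


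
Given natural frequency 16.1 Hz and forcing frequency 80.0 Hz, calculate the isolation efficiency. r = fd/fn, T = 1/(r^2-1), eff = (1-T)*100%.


r = 80.0 / 16.1 = 4.96894
r^2 - 1 = 4.96894^2 - 1 = 23.6904
T = 1/23.6904 = 0.0422112
Efficiency = (1 - 0.0422112)*100 = 95.779 %


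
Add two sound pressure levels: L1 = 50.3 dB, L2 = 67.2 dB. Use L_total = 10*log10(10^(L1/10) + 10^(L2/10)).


10^(50.3/10) = 107152
10^(67.2/10) = 5.24807e+06
Sum = 107152 + 5.24807e+06 = 5.35522e+06
L_total = 10*log10(5.35522e+06) = 67.288 dB


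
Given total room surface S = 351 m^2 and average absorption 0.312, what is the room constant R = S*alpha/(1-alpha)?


R = 351 * 0.312 / (1 - 0.312) = 159.17 m^2


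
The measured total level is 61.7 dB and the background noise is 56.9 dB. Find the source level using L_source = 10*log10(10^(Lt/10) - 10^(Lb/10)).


10^(61.7/10) = 1.47911e+06
10^(56.9/10) = 489779
Difference = 1.47911e+06 - 489779 = 989331
L_source = 10*log10(989331) = 59.953 dB


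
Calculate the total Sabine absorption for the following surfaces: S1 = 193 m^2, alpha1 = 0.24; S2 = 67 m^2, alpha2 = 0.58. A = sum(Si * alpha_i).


193 * 0.24 = 46.32
67 * 0.58 = 38.86
A_total = 46.32 + 38.86 = 85.18 m^2


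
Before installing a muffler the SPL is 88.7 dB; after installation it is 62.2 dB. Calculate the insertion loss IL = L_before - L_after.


Insertion loss = SPL without muffler - SPL with muffler
IL = 88.7 - 62.2 = 26.5 dB


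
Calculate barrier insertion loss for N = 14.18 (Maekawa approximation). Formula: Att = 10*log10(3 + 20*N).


3 + 20*N = 3 + 20*14.18 = 286.6
Att = 10*log10(286.6) = 24.573 dB


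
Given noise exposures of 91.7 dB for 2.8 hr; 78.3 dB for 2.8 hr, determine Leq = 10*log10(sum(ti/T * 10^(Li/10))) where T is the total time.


T_total = 2.8 + 2.8 = 5.6 hr
(2.8/5.6) * 10^(91.7/10) = 7.39554e+08
(2.8/5.6) * 10^(78.3/10) = 3.38041e+07
Sum = 7.39554e+08 + 3.38041e+07 = 7.73358e+08
Leq = 10*log10(7.73358e+08) = 88.884 dB


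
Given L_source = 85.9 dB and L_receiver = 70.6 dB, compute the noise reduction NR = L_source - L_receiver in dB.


NR = L_source - L_receiver (difference between source and receiving room levels)
NR = 85.9 - 70.6 = 15.3 dB


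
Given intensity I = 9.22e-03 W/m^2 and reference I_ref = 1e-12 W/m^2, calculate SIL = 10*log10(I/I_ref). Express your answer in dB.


I / I_ref = 9.22e-03 / 1e-12 = 9.22e+09
SIL = 10 * log10(9.22e+09) = 99.647 dB


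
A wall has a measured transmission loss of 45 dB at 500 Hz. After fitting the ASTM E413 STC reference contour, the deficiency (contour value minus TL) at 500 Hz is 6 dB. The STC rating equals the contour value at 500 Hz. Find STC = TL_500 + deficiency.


By ASTM E413, STC = value of the fitted reference contour at 500 Hz.
Contour value at 500 Hz = TL_500 + deficiency = 45 + 6 = 51
STC = 51


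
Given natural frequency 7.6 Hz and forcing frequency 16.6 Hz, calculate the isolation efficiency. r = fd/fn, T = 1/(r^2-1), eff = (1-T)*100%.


r = 16.6 / 7.6 = 2.18421
r^2 - 1 = 2.18421^2 - 1 = 3.77077
T = 1/3.77077 = 0.265198
Efficiency = (1 - 0.265198)*100 = 73.48 %


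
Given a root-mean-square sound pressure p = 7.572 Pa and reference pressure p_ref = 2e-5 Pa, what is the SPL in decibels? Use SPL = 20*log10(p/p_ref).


p / p_ref = 7.572 / 2e-5 = 378600
SPL = 20 * log10(378600) = 111.56 dB


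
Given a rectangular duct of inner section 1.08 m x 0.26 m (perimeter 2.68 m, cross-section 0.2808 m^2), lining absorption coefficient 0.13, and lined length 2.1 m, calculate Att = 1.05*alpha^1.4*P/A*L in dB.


alpha^1.4 = 0.13^1.4 = 0.0574805
Attenuation rate = 1.05 * alpha^1.4 * P / A
= 1.05 * 0.0574805 * 2.68 / 0.2808 = 0.576033 dB/m
Total Att = 0.576033 * 2.1 = 1.2097 dB


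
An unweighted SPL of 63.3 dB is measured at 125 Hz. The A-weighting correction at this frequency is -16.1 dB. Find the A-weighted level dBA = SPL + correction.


A-weighting table: 125 Hz -> -16.1 dB correction
SPL_A = SPL + correction = 63.3 + (-16.1) = 47.2 dBA


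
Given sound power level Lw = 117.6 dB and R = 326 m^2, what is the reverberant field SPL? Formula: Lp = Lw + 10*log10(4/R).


4/R = 4/326 = 0.0122699
Lp = 117.6 + 10*log10(0.0122699) = 98.488 dB


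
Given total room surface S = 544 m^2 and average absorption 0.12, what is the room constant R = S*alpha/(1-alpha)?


R = 544 * 0.12 / (1 - 0.12) = 74.182 m^2


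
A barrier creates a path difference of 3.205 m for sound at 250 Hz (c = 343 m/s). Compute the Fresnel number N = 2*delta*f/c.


N = 2*delta*f/c = 2*delta/lambda, where lambda = c/f
lambda = 343 / 250 = 1.372 m
N = 2 * 3.205 / 1.372 = 4.672


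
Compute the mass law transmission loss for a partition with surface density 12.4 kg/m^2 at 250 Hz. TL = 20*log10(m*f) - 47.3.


m * f = 12.4 * 250 = 3100
20*log10(3100) = 69.8272 dB
TL = 69.8272 - 47.3 = 22.527 dB


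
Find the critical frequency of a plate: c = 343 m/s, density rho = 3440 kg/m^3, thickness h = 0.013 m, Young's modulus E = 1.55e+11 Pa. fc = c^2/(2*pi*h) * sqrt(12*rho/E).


12*rho/E = 12*3440/1.55e+11 = 2.66323e-07
sqrt(12*rho/E) = sqrt(2.66323e-07) = 0.000516065
c^2/(2*pi*h) = 343^2/(2*pi*0.013) = 1.44034e+06
fc = 1.44034e+06 * 0.000516065 = 743.31 Hz


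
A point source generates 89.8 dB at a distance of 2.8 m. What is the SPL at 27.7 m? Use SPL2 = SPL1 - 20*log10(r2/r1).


r2/r1 = 27.7/2.8 = 9.89286
Correction = 20*log10(9.89286) = 19.9064 dB
SPL2 = 89.8 - 19.9064 = 69.894 dB


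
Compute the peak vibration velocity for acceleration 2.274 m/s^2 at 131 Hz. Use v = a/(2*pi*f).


omega = 2*pi*f = 2*pi*131 = 823.097 rad/s
v = a / omega = 2.274 / 823.097 = 0.0027627 m/s


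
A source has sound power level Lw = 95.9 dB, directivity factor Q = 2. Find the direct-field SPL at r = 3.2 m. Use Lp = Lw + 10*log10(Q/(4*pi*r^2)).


4*pi*r^2 = 4*pi*3.2^2 = 128.68 m^2
Q / (4*pi*r^2) = 2 / 128.68 = 0.0155424
Lp = 95.9 + 10*log10(0.0155424) = 77.815 dB


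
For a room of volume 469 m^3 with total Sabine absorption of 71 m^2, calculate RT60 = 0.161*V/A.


RT60 = 0.161 * 469 / 71 = 1.0635 s


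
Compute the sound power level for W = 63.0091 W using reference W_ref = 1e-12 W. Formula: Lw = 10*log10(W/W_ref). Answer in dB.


W / W_ref = 63.0091 / 1e-12 = 6.30091e+13
Lw = 10 * log10(6.30091e+13) = 137.99 dB


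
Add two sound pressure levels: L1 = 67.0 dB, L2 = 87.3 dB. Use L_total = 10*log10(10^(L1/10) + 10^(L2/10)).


10^(67.0/10) = 5.01187e+06
10^(87.3/10) = 5.37032e+08
Sum = 5.01187e+06 + 5.37032e+08 = 5.42044e+08
L_total = 10*log10(5.42044e+08) = 87.34 dB


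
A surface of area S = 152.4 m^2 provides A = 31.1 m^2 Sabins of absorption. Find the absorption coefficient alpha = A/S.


Absorption coefficient = absorbed power / incident power
alpha = A / S = 31.1 / 152.4 = 0.20407


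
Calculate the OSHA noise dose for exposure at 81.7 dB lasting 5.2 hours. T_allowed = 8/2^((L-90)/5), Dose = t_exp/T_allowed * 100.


T_allowed = 8 / 2^((81.7 - 90)/5) = 25.2813 hr
Dose = 5.2 / 25.2813 * 100 = 20.569 %


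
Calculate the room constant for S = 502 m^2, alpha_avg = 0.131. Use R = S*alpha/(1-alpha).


R = 502 * 0.131 / (1 - 0.131) = 75.675 m^2


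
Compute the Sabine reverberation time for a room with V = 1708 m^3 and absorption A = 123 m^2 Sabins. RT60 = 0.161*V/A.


RT60 = 0.161 * 1708 / 123 = 2.2357 s


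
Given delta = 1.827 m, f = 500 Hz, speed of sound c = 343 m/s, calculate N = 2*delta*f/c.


N = 2*delta*f/c = 2*delta/lambda, where lambda = c/f
lambda = 343 / 500 = 0.686 m
N = 2 * 1.827 / 0.686 = 5.3265


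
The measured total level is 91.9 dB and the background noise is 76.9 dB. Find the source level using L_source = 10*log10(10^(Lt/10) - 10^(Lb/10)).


10^(91.9/10) = 1.54882e+09
10^(76.9/10) = 4.89779e+07
Difference = 1.54882e+09 - 4.89779e+07 = 1.49984e+09
L_source = 10*log10(1.49984e+09) = 91.76 dB


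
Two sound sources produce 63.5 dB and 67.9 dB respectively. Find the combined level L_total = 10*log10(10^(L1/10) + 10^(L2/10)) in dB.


10^(63.5/10) = 2.23872e+06
10^(67.9/10) = 6.16595e+06
Sum = 2.23872e+06 + 6.16595e+06 = 8.40467e+06
L_total = 10*log10(8.40467e+06) = 69.245 dB


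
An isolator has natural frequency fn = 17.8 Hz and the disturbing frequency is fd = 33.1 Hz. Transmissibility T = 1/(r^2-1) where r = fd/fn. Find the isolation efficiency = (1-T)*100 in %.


r = 33.1 / 17.8 = 1.85955
r^2 - 1 = 1.85955^2 - 1 = 2.45793
T = 1/2.45793 = 0.406846
Efficiency = (1 - 0.406846)*100 = 59.315 %


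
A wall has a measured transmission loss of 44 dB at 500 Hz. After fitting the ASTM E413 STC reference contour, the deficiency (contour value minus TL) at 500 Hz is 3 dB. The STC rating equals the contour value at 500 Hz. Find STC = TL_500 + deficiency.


By ASTM E413, STC = value of the fitted reference contour at 500 Hz.
Contour value at 500 Hz = TL_500 + deficiency = 44 + 3 = 47
STC = 47


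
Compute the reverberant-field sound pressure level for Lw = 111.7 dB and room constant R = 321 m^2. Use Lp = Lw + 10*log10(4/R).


4/R = 4/321 = 0.0124611
Lp = 111.7 + 10*log10(0.0124611) = 92.656 dB


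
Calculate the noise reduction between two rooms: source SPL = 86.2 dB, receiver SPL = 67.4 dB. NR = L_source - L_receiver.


NR = L_source - L_receiver (difference between source and receiving room levels)
NR = 86.2 - 67.4 = 18.8 dB


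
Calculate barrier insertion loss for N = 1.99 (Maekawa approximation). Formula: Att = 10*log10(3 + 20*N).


3 + 20*N = 3 + 20*1.99 = 42.8
Att = 10*log10(42.8) = 16.314 dB


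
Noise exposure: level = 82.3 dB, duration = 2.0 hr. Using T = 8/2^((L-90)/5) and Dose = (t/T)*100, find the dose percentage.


T_allowed = 8 / 2^((82.3 - 90)/5) = 23.2636 hr
Dose = 2.0 / 23.2636 * 100 = 8.5971 %


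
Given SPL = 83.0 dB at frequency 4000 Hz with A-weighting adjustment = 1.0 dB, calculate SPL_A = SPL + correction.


A-weighting table: 4000 Hz -> 1.0 dB correction
SPL_A = SPL + correction = 83.0 + (1.0) = 84 dBA


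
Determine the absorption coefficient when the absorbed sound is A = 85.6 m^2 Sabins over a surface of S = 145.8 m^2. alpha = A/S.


Absorption coefficient = absorbed power / incident power
alpha = A / S = 85.6 / 145.8 = 0.58711


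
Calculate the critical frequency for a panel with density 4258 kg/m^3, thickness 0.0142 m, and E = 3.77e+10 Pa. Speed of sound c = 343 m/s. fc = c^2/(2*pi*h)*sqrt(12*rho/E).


12*rho/E = 12*4258/3.77e+10 = 1.35533e-06
sqrt(12*rho/E) = sqrt(1.35533e-06) = 0.00116419
c^2/(2*pi*h) = 343^2/(2*pi*0.0142) = 1.31862e+06
fc = 1.31862e+06 * 0.00116419 = 1535.1 Hz


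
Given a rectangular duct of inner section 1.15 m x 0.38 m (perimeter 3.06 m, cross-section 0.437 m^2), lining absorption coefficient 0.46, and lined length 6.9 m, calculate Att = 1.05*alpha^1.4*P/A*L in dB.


alpha^1.4 = 0.46^1.4 = 0.337179
Attenuation rate = 1.05 * alpha^1.4 * P / A
= 1.05 * 0.337179 * 3.06 / 0.437 = 2.47908 dB/m
Total Att = 2.47908 * 6.9 = 17.106 dB


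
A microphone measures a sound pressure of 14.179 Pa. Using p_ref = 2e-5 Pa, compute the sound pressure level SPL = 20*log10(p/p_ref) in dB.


p / p_ref = 14.179 / 2e-5 = 708950
SPL = 20 * log10(708950) = 117.01 dB


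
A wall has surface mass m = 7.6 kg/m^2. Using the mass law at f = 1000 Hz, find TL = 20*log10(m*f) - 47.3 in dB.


m * f = 7.6 * 1000 = 7600
20*log10(7600) = 77.6163 dB
TL = 77.6163 - 47.3 = 30.316 dB


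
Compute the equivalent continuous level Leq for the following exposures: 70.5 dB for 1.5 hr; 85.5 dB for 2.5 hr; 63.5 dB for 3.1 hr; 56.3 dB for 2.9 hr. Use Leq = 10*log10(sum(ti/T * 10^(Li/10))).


T_total = 1.5 + 2.5 + 3.1 + 2.9 = 10.0 hr
(1.5/10.0) * 10^(70.5/10) = 1.68303e+06
(2.5/10.0) * 10^(85.5/10) = 8.87033e+07
(3.1/10.0) * 10^(63.5/10) = 694004
(2.9/10.0) * 10^(56.3/10) = 123708
Sum = 1.68303e+06 + 8.87033e+07 + 694004 + 123708 = 9.1204e+07
Leq = 10*log10(9.1204e+07) = 79.6 dB


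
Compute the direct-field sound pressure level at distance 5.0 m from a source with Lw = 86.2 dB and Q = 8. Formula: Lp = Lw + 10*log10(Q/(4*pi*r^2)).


4*pi*r^2 = 4*pi*5.0^2 = 314.159 m^2
Q / (4*pi*r^2) = 8 / 314.159 = 0.0254648
Lp = 86.2 + 10*log10(0.0254648) = 70.259 dB


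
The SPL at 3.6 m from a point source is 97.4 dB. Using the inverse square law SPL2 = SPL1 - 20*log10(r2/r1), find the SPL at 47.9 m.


r2/r1 = 47.9/3.6 = 13.3056
Correction = 20*log10(13.3056) = 22.4807 dB
SPL2 = 97.4 - 22.4807 = 74.919 dB


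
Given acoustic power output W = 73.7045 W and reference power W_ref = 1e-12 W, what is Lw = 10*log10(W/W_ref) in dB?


W / W_ref = 73.7045 / 1e-12 = 7.37045e+13
Lw = 10 * log10(7.37045e+13) = 138.67 dB


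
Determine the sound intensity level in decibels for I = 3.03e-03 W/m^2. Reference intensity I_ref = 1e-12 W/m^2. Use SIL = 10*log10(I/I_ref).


I / I_ref = 3.03e-03 / 1e-12 = 3.03e+09
SIL = 10 * log10(3.03e+09) = 94.814 dB


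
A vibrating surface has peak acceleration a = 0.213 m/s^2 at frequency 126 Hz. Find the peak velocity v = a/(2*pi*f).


omega = 2*pi*f = 2*pi*126 = 791.681 rad/s
v = a / omega = 0.213 / 791.681 = 0.00026905 m/s


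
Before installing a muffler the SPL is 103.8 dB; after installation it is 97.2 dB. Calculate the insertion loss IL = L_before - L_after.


Insertion loss = SPL without muffler - SPL with muffler
IL = 103.8 - 97.2 = 6.6 dB


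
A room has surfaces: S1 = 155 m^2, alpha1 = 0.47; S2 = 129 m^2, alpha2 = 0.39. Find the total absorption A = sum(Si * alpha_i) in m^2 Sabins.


155 * 0.47 = 72.85
129 * 0.39 = 50.31
A_total = 72.85 + 50.31 = 123.16 m^2


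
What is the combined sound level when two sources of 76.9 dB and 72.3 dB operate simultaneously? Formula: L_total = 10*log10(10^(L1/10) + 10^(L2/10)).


10^(76.9/10) = 4.89779e+07
10^(72.3/10) = 1.69824e+07
Sum = 4.89779e+07 + 1.69824e+07 = 6.59603e+07
L_total = 10*log10(6.59603e+07) = 78.193 dB


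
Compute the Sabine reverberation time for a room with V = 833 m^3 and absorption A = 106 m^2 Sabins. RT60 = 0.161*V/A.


RT60 = 0.161 * 833 / 106 = 1.2652 s


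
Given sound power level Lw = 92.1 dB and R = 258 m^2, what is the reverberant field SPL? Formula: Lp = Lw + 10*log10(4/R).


4/R = 4/258 = 0.0155039
Lp = 92.1 + 10*log10(0.0155039) = 74.004 dB


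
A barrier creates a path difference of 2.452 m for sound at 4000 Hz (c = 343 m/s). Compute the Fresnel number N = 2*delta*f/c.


N = 2*delta*f/c = 2*delta/lambda, where lambda = c/f
lambda = 343 / 4000 = 0.08575 m
N = 2 * 2.452 / 0.08575 = 57.19


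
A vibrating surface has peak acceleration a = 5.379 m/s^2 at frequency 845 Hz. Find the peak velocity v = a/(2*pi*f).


omega = 2*pi*f = 2*pi*845 = 5309.29 rad/s
v = a / omega = 5.379 / 5309.29 = 0.0010131 m/s


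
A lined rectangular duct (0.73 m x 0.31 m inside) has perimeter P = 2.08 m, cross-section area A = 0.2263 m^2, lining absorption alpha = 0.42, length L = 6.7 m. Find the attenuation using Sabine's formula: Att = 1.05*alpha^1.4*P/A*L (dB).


alpha^1.4 = 0.42^1.4 = 0.296858
Attenuation rate = 1.05 * alpha^1.4 * P / A
= 1.05 * 0.296858 * 2.08 / 0.2263 = 2.86495 dB/m
Total Att = 2.86495 * 6.7 = 19.195 dB


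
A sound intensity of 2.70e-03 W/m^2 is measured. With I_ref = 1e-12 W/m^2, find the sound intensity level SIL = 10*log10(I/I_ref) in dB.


I / I_ref = 2.70e-03 / 1e-12 = 2.7e+09
SIL = 10 * log10(2.7e+09) = 94.314 dB


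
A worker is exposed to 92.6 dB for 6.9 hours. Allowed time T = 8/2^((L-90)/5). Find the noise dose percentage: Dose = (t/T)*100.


T_allowed = 8 / 2^((92.6 - 90)/5) = 5.57897 hr
Dose = 6.9 / 5.57897 * 100 = 123.68 %


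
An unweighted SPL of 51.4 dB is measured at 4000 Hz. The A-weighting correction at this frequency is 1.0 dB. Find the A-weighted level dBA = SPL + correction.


A-weighting table: 4000 Hz -> 1.0 dB correction
SPL_A = SPL + correction = 51.4 + (1.0) = 52.4 dBA
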